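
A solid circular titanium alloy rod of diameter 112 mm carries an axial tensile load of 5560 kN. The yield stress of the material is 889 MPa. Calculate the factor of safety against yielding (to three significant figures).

n = 1.58

A = πd²/4 = 9852 mm².
σ = F/A = 5560000/9852 = 564.4 MPa.
n = 889/564.4 = 1.575.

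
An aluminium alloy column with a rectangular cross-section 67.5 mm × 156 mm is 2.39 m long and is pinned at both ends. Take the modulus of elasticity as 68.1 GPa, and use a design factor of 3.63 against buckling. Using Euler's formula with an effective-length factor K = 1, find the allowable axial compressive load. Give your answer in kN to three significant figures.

Buckling occurs about the weak axis: I_min = h·b³/12 = 156×67.5³/12 = 3.998×10^6 mm⁴ (b = 67.5 mm is the smaller dimension).
Effective length L_e = KL = 1×2.39 m = 2390 mm.
Euler critical load P_cr = π²EI/L_e² = π²×68100×3.998×10^6/2390² = 470400 N.
P_allow = P_cr/n = 470400/3.63 = 129600 N.

P_allow = 130 kN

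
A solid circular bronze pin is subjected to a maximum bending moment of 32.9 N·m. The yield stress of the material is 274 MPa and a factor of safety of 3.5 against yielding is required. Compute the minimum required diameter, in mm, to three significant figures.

d = 16.2 mm

σ_allow = 274/3.5 = 78.29 MPa.
For a solid circular section σ = 32M/(πd³), so d³ = 32M/(π σ_allow) = 32×32900/(π×78.29) = 4281 mm³.
d = 16.24 mm.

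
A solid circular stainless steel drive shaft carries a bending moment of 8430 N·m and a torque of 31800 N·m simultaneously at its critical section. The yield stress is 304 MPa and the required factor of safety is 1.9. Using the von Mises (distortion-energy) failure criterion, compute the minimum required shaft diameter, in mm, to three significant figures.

σ_allow = σ_y/n = 304/1.9 = 160.0 MPa.
For a solid shaft σ_b = 32M/(πd³) and τ = 16T/(πd³), so the von Mises stress is σ' = (16/πd³)·√(4M²+3T²).
√(4M²+3T²) = √(4×(8.430×10^6)² + 3×(3.180×10^7)²) = 5.760×10^7 N·mm.
d³ = 16×5.760×10^7/(π×160.0) = 1.834×10^6 mm³.
d = 122.4 mm.

d = 122 mm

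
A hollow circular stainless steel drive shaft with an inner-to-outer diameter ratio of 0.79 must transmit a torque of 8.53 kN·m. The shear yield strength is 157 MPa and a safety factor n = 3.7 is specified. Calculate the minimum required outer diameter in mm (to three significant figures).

τ_allow = 157/3.7 = 42.43 MPa.
For a hollow shaft τ = 16T/[πd_o³(1−k⁴)] with k = 0.79, so 1−k⁴ = 0.6105.
d_o³ = 16T/[π τ_allow (1−k⁴)] = 16×8530000/(π×42.43×0.6105) = 1.677×10^6 mm³.
d_o = 118.8 mm.

d_o = 119 mm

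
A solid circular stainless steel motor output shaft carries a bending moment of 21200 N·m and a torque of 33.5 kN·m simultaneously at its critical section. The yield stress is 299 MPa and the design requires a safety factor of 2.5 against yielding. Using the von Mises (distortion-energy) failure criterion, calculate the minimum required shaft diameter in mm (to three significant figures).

d = 145 mm

σ_allow = σ_y/n = 299/2.5 = 119.6 MPa.
For a solid shaft σ_b = 32M/(πd³) and τ = 16T/(πd³), so the von Mises stress is σ' = (16/πd³)·√(4M²+3T²).
√(4M²+3T²) = √(4×(2.120×10^7)² + 3×(3.350×10^7)²) = 7.186×10^7 N·mm.
d³ = 16×7.186×10^7/(π×119.6) = 3.060×10^6 mm³.
d = 145.2 mm.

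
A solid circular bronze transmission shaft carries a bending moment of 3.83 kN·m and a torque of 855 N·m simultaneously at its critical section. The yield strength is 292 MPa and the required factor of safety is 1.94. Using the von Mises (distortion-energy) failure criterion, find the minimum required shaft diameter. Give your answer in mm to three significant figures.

d = 64.1 mm

σ_allow = σ_y/n = 292/1.94 = 150.5 MPa.
For a solid shaft σ_b = 32M/(πd³) and τ = 16T/(πd³), so the von Mises stress is σ' = (16/πd³)·√(4M²+3T²).
√(4M²+3T²) = √(4×(3.830×10^6)² + 3×(855000)²) = 7.802×10^6 N·mm.
d³ = 16×7.802×10^6/(π×150.5) = 264000 mm³.
d = 64.15 mm.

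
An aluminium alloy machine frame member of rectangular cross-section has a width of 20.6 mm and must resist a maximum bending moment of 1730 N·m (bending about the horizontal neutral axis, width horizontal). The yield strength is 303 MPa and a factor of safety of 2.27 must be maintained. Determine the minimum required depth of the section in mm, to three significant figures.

h = 61.4 mm

σ_allow = 303/2.27 = 133.5 MPa.
For a rectangular section σ = 6M/(bh²), so h² = 6M/(b σ_allow) = 6×1730000/(20.6×133.5) = 3775 mm².
h = 61.44 mm.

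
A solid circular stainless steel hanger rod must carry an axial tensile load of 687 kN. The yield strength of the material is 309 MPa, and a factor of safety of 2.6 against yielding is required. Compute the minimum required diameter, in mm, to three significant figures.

d = 85.8 mm

Allowable stress σ_allow = 309/2.6 = 118.8 MPa.
Required area A = F/σ_allow = 687000/118.8 = 5781 mm².
A = πd²/4 → d = √(4A/π) = 85.79 mm.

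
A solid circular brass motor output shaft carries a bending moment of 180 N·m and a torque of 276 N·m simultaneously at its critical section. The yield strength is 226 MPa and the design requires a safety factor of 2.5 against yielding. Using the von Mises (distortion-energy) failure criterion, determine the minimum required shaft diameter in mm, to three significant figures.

σ_allow = σ_y/n = 226/2.5 = 90.40 MPa.
For a solid shaft σ_b = 32M/(πd³) and τ = 16T/(πd³), so the von Mises stress is σ' = (16/πd³)·√(4M²+3T²).
√(4M²+3T²) = √(4×(180000)² + 3×(276000)²) = 598400 N·mm.
d³ = 16×598400/(π×90.40) = 33710 mm³.
d = 32.31 mm.

d = 32.3 mm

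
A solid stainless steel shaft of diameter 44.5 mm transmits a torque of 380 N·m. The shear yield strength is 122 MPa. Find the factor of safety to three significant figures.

τ = 16T/(πd³) = 16×380000/(π×44.5³) = 21.96 MPa.
n = τ_limit/τ = 122/21.96 = 5.555.

n = 5.56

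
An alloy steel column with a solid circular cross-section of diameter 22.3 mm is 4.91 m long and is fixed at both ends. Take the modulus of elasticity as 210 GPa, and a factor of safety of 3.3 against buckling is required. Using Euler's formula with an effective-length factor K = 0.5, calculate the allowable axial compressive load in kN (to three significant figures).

P_allow = 1.27 kN

I = πd⁴/64 = π×22.3⁴/64 = 12140 mm⁴.
Effective length L_e = KL = 0.5×4.91 m = 2455 mm.
Euler critical load P_cr = π²EI/L_e² = π²×210000×12140/2455² = 4175 N.
P_allow = P_cr/n = 4175/3.3 = 1265 N.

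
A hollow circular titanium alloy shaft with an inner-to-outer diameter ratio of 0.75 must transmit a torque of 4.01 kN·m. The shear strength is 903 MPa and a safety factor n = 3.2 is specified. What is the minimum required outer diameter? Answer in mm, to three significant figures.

τ_allow = 903/3.2 = 282.2 MPa.
For a hollow shaft τ = 16T/[πd_o³(1−k⁴)] with k = 0.75, so 1−k⁴ = 0.6836.
d_o³ = 16T/[π τ_allow (1−k⁴)] = 16×4010000/(π×282.2×0.6836) = 105900 mm³.
d_o = 47.31 mm.

d_o = 47.3 mm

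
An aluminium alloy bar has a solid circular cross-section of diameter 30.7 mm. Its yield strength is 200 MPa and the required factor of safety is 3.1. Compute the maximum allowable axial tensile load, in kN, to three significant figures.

F_allow = 47.8 kN

σ_allow = 200/3.1 = 64.52 MPa.
A = πd²/4 = π×30.7²/4 = 740.2 mm².
F_allow = σ_allow × A = 64.52×740.2 = 47760 N.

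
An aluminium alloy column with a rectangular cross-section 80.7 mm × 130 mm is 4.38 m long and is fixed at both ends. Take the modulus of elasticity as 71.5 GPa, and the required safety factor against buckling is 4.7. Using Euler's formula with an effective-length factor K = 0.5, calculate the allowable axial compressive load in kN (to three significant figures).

P_allow = 178 kN

Buckling occurs about the weak axis: I_min = h·b³/12 = 130×80.7³/12 = 5.694×10^6 mm⁴ (b = 80.7 mm is the smaller dimension).
Effective length L_e = KL = 0.5×4.38 m = 2190 mm.
Euler critical load P_cr = π²EI/L_e² = π²×71500×5.694×10^6/2190² = 837700 N.
P_allow = P_cr/n = 837700/4.7 = 178200 N.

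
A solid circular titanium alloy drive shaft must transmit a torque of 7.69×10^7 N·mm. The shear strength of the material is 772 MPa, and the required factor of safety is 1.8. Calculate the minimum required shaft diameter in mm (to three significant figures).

d = 97.0 mm

Allowable shear stress τ_allow = 772/1.8 = 428.9 MPa.
For a solid shaft τ = 16T/(πd³), so d³ = 16T/(π τ_allow) = 16×7.6900×10^7/(π×428.9) = 913200 mm³.
d = (913200)^(1/3) = 97.02 mm.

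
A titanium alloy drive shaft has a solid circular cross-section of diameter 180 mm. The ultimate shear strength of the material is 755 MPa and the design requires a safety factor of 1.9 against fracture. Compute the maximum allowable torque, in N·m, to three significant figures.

τ_allow = 755/1.9 = 397.4 MPa.
For a solid shaft T_allow = τ_allow·πd³/16; πd³/16 = π×180³/16 = 1.145×10^6 mm³.
T_allow = 397.4×1.145×10^6 = 4.550×10^8 N·mm = 455000 N·m.

T_allow = 4.55×10^5 N·m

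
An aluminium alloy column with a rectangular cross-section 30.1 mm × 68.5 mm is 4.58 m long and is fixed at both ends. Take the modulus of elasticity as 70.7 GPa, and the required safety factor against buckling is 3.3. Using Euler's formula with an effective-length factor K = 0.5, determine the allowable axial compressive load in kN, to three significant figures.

P_allow = 6.28 kN

Buckling occurs about the weak axis: I_min = h·b³/12 = 68.5×30.1³/12 = 155700 mm⁴ (b = 30.1 mm is the smaller dimension).
Effective length L_e = KL = 0.5×4.58 m = 2290 mm.
Euler critical load P_cr = π²EI/L_e² = π²×70700×155700/2290² = 20710 N.
P_allow = P_cr/n = 20710/3.3 = 6277 N.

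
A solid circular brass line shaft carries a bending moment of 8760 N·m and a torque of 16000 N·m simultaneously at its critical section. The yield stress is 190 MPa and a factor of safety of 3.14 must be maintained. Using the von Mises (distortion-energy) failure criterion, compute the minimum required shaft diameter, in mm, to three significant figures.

σ_allow = σ_y/n = 190/3.14 = 60.51 MPa.
For a solid shaft σ_b = 32M/(πd³) and τ = 16T/(πd³), so the von Mises stress is σ' = (16/πd³)·√(4M²+3T²).
√(4M²+3T²) = √(4×(8.760×10^6)² + 3×(1.600×10^7)²) = 3.279×10^7 N·mm.
d³ = 16×3.279×10^7/(π×60.51) = 2.760×10^6 mm³.
d = 140.3 mm.

d = 140 mm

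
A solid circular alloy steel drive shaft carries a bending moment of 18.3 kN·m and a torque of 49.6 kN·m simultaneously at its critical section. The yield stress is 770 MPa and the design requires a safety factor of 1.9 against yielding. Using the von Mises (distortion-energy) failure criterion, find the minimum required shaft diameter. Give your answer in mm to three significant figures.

σ_allow = σ_y/n = 770/1.9 = 405.3 MPa.
For a solid shaft σ_b = 32M/(πd³) and τ = 16T/(πd³), so the von Mises stress is σ' = (16/πd³)·√(4M²+3T²).
√(4M²+3T²) = √(4×(1.830×10^7)² + 3×(4.960×10^7)²) = 9.338×10^7 N·mm.
d³ = 16×9.338×10^7/(π×405.3) = 1.174×10^6 mm³.
d = 105.5 mm.

d = 105 mm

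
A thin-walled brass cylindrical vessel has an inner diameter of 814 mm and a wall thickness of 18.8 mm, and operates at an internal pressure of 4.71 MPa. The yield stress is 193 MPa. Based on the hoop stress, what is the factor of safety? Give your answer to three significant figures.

σ_h = pD/(2t) = 4.71×814/(2×18.8) = 102.0 MPa.
n = 193/102.0 = 1.893.

n = 1.89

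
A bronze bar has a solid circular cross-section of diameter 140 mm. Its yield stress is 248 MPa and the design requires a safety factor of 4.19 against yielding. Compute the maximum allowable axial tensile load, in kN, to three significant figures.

σ_allow = 248/4.19 = 59.19 MPa.
A = πd²/4 = π×140²/4 = 15390 mm².
F_allow = σ_allow × A = 59.19×15390 = 911100 N.

F_allow = 911 kN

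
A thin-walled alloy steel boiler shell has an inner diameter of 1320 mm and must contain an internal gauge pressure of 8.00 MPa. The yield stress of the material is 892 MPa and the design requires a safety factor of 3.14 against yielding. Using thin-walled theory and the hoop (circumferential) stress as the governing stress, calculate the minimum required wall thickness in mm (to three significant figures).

σ_allow = 892/3.14 = 284.1 MPa.
Hoop stress σ_h = pD/(2t), so t = pD/(2σ_allow) = 8.00×1320/(2×284.1) = 18.59 mm.

t = 18.6 mm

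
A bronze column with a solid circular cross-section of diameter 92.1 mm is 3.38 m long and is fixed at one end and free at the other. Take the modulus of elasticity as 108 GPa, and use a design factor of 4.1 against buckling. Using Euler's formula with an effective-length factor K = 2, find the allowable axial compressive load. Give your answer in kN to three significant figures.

P_allow = 20.1 kN

I = πd⁴/64 = π×92.1⁴/64 = 3.532×10^6 mm⁴.
Effective length L_e = KL = 2×3.38 m = 6760 mm.
Euler critical load P_cr = π²EI/L_e² = π²×108000×3.532×10^6/6760² = 82380 N.
P_allow = P_cr/n = 82380/4.1 = 20090 N.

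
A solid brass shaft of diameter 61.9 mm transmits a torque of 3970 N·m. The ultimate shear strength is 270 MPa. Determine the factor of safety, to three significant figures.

τ = 16T/(πd³) = 16×3970000/(π×61.9³) = 85.25 MPa.
n = τ_limit/τ = 270/85.25 = 3.167.

n = 3.17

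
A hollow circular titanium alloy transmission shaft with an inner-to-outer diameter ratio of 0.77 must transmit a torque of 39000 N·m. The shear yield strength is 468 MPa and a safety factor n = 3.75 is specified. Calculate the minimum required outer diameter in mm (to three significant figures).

d_o = 135 mm

τ_allow = 468/3.75 = 124.8 MPa.
For a hollow shaft τ = 16T/[πd_o³(1−k⁴)] with k = 0.77, so 1−k⁴ = 0.6485.
d_o³ = 16T/[π τ_allow (1−k⁴)] = 16×3.9000×10^7/(π×124.8×0.6485) = 2.454×10^6 mm³.
d_o = 134.9 mm.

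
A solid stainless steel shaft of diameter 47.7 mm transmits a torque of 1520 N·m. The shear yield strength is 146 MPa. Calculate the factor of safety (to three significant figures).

τ = 16T/(πd³) = 16×1520000/(π×47.7³) = 71.33 MPa.
n = τ_limit/τ = 146/71.33 = 2.047.

n = 2.05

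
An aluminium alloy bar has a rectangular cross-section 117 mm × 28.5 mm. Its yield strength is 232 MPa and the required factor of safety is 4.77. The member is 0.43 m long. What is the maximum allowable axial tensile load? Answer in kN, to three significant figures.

σ_allow = 232/4.77 = 48.64 MPa.
A = 117×28.5 = 3334 mm².
F_allow = σ_allow × A = 48.64×3334 = 162200 N.

F_allow = 162 kN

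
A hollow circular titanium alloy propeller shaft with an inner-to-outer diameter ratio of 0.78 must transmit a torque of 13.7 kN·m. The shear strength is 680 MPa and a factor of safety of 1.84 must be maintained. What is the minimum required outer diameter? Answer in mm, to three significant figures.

d_o = 66.9 mm

τ_allow = 680/1.84 = 369.6 MPa.
For a hollow shaft τ = 16T/[πd_o³(1−k⁴)] with k = 0.78, so 1−k⁴ = 0.6298.
d_o³ = 16T/[π τ_allow (1−k⁴)] = 16×1.3700×10^7/(π×369.6×0.6298) = 299800 mm³.
d_o = 66.92 mm.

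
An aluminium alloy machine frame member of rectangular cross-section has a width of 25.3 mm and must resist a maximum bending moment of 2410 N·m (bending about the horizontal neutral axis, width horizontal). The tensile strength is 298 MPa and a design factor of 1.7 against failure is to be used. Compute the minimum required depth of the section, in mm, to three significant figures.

h = 57.1 mm

σ_allow = 298/1.7 = 175.3 MPa.
For a rectangular section σ = 6M/(bh²), so h² = 6M/(b σ_allow) = 6×2410000/(25.3×175.3) = 3260 mm².
h = 57.10 mm.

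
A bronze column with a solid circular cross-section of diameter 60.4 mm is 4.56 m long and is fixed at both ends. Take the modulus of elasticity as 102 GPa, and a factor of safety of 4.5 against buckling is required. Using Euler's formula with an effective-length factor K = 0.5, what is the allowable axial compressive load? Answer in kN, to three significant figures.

I = πd⁴/64 = π×60.4⁴/64 = 653300 mm⁴.
Effective length L_e = KL = 0.5×4.56 m = 2280 mm.
Euler critical load P_cr = π²EI/L_e² = π²×102000×653300/2280² = 126500 N.
P_allow = P_cr/n = 126500/4.5 = 28110 N.

P_allow = 28.1 kN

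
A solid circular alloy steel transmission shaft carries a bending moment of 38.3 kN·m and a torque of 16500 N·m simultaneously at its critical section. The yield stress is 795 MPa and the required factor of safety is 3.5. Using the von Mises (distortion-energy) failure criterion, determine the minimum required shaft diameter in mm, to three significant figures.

d = 122 mm

σ_allow = σ_y/n = 795/3.5 = 227.1 MPa.
For a solid shaft σ_b = 32M/(πd³) and τ = 16T/(πd³), so the von Mises stress is σ' = (16/πd³)·√(4M²+3T²).
√(4M²+3T²) = √(4×(3.830×10^7)² + 3×(1.650×10^7)²) = 8.176×10^7 N·mm.
d³ = 16×8.176×10^7/(π×227.1) = 1.833×10^6 mm³.
d = 122.4 mm.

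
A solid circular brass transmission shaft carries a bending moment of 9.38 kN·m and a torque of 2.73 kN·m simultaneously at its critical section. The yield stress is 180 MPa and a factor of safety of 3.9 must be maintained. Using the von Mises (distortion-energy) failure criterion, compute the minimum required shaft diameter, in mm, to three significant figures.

σ_allow = σ_y/n = 180/3.9 = 46.15 MPa.
For a solid shaft σ_b = 32M/(πd³) and τ = 16T/(πd³), so the von Mises stress is σ' = (16/πd³)·√(4M²+3T²).
√(4M²+3T²) = √(4×(9.380×10^6)² + 3×(2.730×10^6)²) = 1.935×10^7 N·mm.
d³ = 16×1.935×10^7/(π×46.15) = 2.135×10^6 mm³.
d = 128.8 mm.

d = 129 mm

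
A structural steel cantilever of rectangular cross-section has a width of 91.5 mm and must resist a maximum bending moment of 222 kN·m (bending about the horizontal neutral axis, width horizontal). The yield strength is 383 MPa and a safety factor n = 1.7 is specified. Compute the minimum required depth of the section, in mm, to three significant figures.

σ_allow = 383/1.7 = 225.3 MPa.
For a rectangular section σ = 6M/(bh²), so h² = 6M/(b σ_allow) = 6×2.2200×10^8/(91.5×225.3) = 64610 mm².
h = 254.2 mm.

h = 254 mm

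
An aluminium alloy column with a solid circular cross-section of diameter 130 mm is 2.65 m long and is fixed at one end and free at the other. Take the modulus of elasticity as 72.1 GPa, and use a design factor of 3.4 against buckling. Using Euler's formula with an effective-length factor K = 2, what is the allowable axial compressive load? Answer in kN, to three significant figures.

I = πd⁴/64 = π×130⁴/64 = 1.402×10^7 mm⁴.
Effective length L_e = KL = 2×2.65 m = 5300 mm.
Euler critical load P_cr = π²EI/L_e² = π²×72100×1.402×10^7/5300² = 355200 N.
P_allow = P_cr/n = 355200/3.4 = 104500 N.

P_allow = 104 kN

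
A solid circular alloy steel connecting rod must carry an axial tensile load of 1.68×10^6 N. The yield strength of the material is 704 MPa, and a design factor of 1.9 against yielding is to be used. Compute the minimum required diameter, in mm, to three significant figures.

d = 76.0 mm

Allowable stress σ_allow = 704/1.9 = 370.5 MPa.
Required area A = F/σ_allow = 1680000/370.5 = 4534 mm².
A = πd²/4 → d = √(4A/π) = 75.98 mm.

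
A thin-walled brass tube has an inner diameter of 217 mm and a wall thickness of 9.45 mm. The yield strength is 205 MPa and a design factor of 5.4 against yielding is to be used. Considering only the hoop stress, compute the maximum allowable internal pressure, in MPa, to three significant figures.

p_allow = 3.31 MPa

σ_allow = 205/5.4 = 37.96 MPa.
σ_h = pD/(2t) → p_allow = 2σ_allow t/D = 2×37.96×9.45/217 = 3.306 MPa.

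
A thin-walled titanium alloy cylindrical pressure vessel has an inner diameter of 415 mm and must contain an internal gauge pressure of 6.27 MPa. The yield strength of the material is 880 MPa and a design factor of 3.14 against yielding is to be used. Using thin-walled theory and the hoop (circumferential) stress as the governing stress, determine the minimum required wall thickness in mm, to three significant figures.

t = 4.64 mm

σ_allow = 880/3.14 = 280.3 MPa.
Hoop stress σ_h = pD/(2t), so t = pD/(2σ_allow) = 6.27×415/(2×280.3) = 4.642 mm.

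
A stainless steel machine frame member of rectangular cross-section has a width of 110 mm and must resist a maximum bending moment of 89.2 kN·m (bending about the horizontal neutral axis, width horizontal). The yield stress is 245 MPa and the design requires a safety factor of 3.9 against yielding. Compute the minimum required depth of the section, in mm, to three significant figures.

σ_allow = 245/3.9 = 62.82 MPa.
For a rectangular section σ = 6M/(bh²), so h² = 6M/(b σ_allow) = 6×8.9200×10^7/(110×62.82) = 77450 mm².
h = 278.3 mm.

h = 278 mm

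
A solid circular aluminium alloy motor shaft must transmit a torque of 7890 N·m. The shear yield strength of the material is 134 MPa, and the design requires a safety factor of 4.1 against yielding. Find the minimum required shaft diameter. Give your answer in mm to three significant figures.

Allowable shear stress τ_allow = 134/4.1 = 32.68 MPa.
For a solid shaft τ = 16T/(πd³), so d³ = 16T/(π τ_allow) = 16×7890000/(π×32.68) = 1.229×10^6 mm³.
d = (1.229×10^6)^(1/3) = 107.1 mm.

d = 107 mm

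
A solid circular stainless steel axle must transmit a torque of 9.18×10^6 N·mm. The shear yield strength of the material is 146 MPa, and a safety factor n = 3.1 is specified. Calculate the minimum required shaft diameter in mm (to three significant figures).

d = 99.8 mm

Allowable shear stress τ_allow = 146/3.1 = 47.10 MPa.
For a solid shaft τ = 16T/(πd³), so d³ = 16T/(π τ_allow) = 16×9180000/(π×47.10) = 992700 mm³.
d = (992700)^(1/3) = 99.76 mm.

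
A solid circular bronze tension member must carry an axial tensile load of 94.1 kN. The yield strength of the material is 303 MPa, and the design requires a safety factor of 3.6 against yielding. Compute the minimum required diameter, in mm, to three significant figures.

Allowable stress σ_allow = 303/3.6 = 84.17 MPa.
Required area A = F/σ_allow = 94100/84.17 = 1118 mm².
A = πd²/4 → d = √(4A/π) = 37.73 mm.

d = 37.7 mm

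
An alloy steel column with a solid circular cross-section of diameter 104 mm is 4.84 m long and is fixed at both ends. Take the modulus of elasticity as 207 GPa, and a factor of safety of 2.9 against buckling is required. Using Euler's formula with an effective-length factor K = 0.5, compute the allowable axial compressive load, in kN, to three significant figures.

P_allow = 691 kN

I = πd⁴/64 = π×104⁴/64 = 5.743×10^6 mm⁴.
Effective length L_e = KL = 0.5×4.84 m = 2420 mm.
Euler critical load P_cr = π²EI/L_e² = π²×207000×5.743×10^6/2420² = 2.003×10^6 N.
P_allow = P_cr/n = 2.003×10^6/2.9 = 690800 N.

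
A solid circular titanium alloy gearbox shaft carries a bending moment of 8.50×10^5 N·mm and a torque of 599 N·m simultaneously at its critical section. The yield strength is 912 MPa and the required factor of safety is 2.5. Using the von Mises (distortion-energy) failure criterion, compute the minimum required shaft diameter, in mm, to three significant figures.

σ_allow = σ_y/n = 912/2.5 = 364.8 MPa.
For a solid shaft σ_b = 32M/(πd³) and τ = 16T/(πd³), so the von Mises stress is σ' = (16/πd³)·√(4M²+3T²).
√(4M²+3T²) = √(4×(850000)² + 3×(599000)²) = 1.992×10^6 N·mm.
d³ = 16×1.992×10^6/(π×364.8) = 27800 mm³.
d = 30.30 mm.

d = 30.3 mm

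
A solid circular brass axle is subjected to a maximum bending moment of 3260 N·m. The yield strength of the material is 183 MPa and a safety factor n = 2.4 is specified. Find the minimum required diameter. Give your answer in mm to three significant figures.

d = 75.8 mm

σ_allow = 183/2.4 = 76.25 MPa.
For a solid circular section σ = 32M/(πd³), so d³ = 32M/(π σ_allow) = 32×3260000/(π×76.25) = 435500 mm³.
d = 75.80 mm.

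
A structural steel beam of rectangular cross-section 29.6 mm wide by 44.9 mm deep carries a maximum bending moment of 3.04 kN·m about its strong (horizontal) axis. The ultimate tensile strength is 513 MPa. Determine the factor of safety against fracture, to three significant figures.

n = 1.68

Section modulus S = bh²/6 = 29.6×44.9²/6 = 9946 mm³.
σ = M/S = 3040000/9946 = 305.7 MPa.
n = 513/305.7 = 1.678.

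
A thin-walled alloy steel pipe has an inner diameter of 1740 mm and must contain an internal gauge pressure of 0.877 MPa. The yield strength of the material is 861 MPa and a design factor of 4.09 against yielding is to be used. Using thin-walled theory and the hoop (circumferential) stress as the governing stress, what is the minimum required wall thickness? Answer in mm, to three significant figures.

σ_allow = 861/4.09 = 210.5 MPa.
Hoop stress σ_h = pD/(2t), so t = pD/(2σ_allow) = 0.877×1740/(2×210.5) = 3.624 mm.

t = 3.62 mm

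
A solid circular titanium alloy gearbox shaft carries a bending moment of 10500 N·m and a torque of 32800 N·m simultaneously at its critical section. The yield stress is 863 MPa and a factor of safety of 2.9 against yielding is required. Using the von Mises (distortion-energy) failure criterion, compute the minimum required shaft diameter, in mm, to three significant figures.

d = 101 mm

σ_allow = σ_y/n = 863/2.9 = 297.6 MPa.
For a solid shaft σ_b = 32M/(πd³) and τ = 16T/(πd³), so the von Mises stress is σ' = (16/πd³)·√(4M²+3T²).
√(4M²+3T²) = √(4×(1.050×10^7)² + 3×(3.280×10^7)²) = 6.057×10^7 N·mm.
d³ = 16×6.057×10^7/(π×297.6) = 1.037×10^6 mm³.
d = 101.2 mm.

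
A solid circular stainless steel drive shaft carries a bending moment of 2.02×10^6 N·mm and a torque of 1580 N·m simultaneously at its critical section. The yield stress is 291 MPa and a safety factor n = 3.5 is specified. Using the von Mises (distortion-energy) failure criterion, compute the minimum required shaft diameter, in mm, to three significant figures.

σ_allow = σ_y/n = 291/3.5 = 83.14 MPa.
For a solid shaft σ_b = 32M/(πd³) and τ = 16T/(πd³), so the von Mises stress is σ' = (16/πd³)·√(4M²+3T²).
√(4M²+3T²) = √(4×(2.020×10^6)² + 3×(1.580×10^6)²) = 4.880×10^6 N·mm.
d³ = 16×4.880×10^6/(π×83.14) = 298900 mm³.
d = 66.86 mm.

d = 66.9 mm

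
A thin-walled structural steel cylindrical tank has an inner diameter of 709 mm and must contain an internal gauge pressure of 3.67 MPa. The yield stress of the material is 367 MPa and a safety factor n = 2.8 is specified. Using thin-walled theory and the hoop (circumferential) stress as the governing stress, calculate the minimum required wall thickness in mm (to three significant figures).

t = 9.93 mm

σ_allow = 367/2.8 = 131.1 MPa.
Hoop stress σ_h = pD/(2t), so t = pD/(2σ_allow) = 3.67×709/(2×131.1) = 9.926 mm.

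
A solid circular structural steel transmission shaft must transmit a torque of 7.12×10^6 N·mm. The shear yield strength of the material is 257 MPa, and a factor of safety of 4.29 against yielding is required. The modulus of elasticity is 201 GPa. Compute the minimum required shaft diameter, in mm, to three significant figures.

Allowable shear stress τ_allow = 257/4.29 = 59.91 MPa.
For a solid shaft τ = 16T/(πd³), so d³ = 16T/(π τ_allow) = 16×7120000/(π×59.91) = 605300 mm³.
d = (605300)^(1/3) = 84.59 mm.

d = 84.6 mm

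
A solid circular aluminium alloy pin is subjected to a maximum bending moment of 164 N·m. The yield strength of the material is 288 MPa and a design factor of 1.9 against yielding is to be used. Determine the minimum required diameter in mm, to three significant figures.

d = 22.3 mm

σ_allow = 288/1.9 = 151.6 MPa.
For a solid circular section σ = 32M/(πd³), so d³ = 32M/(π σ_allow) = 32×164000/(π×151.6) = 11020 mm³.
d = 22.25 mm.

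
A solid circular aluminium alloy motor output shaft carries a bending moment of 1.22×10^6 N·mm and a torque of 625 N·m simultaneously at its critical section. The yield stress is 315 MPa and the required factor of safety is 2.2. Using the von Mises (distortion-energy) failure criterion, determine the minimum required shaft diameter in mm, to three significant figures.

d = 45.6 mm

σ_allow = σ_y/n = 315/2.2 = 143.2 MPa.
For a solid shaft σ_b = 32M/(πd³) and τ = 16T/(πd³), so the von Mises stress is σ' = (16/πd³)·√(4M²+3T²).
√(4M²+3T²) = √(4×(1.220×10^6)² + 3×(625000)²) = 2.669×10^6 N·mm.
d³ = 16×2.669×10^6/(π×143.2) = 94950 mm³.
d = 45.62 mm.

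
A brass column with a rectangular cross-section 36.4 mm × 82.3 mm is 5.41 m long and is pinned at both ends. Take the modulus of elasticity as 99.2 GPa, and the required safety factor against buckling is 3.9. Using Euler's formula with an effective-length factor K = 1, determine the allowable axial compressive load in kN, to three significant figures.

Buckling occurs about the weak axis: I_min = h·b³/12 = 82.3×36.4³/12 = 330800 mm⁴ (b = 36.4 mm is the smaller dimension).
Effective length L_e = KL = 1×5.41 m = 5410 mm.
Euler critical load P_cr = π²EI/L_e² = π²×99200×330800/5410² = 11060 N.
P_allow = P_cr/n = 11060/3.9 = 2837 N.

P_allow = 2.84 kN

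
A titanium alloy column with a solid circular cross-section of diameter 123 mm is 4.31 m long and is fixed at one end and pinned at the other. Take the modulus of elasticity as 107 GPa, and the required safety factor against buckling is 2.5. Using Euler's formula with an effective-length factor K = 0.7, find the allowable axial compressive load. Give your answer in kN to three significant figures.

P_allow = 521 kN

I = πd⁴/64 = π×123⁴/64 = 1.124×10^7 mm⁴.
Effective length L_e = KL = 0.7×4.31 m = 3017 mm.
Euler critical load P_cr = π²EI/L_e² = π²×107000×1.124×10^7/3017² = 1.304×10^6 N.
P_allow = P_cr/n = 1.304×10^6/2.5 = 521400 N.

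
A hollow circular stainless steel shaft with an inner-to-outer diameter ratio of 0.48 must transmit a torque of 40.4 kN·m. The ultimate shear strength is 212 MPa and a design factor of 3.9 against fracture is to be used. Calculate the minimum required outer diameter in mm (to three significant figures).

d_o = 159 mm

τ_allow = 212/3.9 = 54.36 MPa.
For a hollow shaft τ = 16T/[πd_o³(1−k⁴)] with k = 0.48, so 1−k⁴ = 0.9469.
d_o³ = 16T/[π τ_allow (1−k⁴)] = 16×4.0400×10^7/(π×54.36×0.9469) = 3.997×10^6 mm³.
d_o = 158.7 mm.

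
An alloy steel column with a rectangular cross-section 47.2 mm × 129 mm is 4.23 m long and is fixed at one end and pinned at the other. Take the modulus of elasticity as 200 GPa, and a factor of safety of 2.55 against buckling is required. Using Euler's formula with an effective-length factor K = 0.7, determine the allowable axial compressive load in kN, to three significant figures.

Buckling occurs about the weak axis: I_min = h·b³/12 = 129×47.2³/12 = 1.130×10^6 mm⁴ (b = 47.2 mm is the smaller dimension).
Effective length L_e = KL = 0.7×4.23 m = 2961 mm.
Euler critical load P_cr = π²EI/L_e² = π²×200000×1.130×10^6/2961² = 254500 N.
P_allow = P_cr/n = 254500/2.55 = 99800 N.

P_allow = 99.8 kN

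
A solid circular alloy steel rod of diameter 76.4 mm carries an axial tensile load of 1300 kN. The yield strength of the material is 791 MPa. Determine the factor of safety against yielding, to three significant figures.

A = πd²/4 = 4584 mm².
σ = F/A = 1300000/4584 = 283.6 MPa.
n = 791/283.6 = 2.789.

n = 2.79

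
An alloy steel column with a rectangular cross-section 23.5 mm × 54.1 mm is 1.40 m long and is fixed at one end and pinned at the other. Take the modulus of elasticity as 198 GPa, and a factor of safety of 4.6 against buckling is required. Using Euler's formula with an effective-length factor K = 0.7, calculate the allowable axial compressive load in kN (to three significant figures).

P_allow = 25.9 kN

Buckling occurs about the weak axis: I_min = h·b³/12 = 54.1×23.5³/12 = 58510 mm⁴ (b = 23.5 mm is the smaller dimension).
Effective length L_e = KL = 0.7×1.40 m = 980.0 mm.
Euler critical load P_cr = π²EI/L_e² = π²×198000×58510/980.0² = 119100 N.
P_allow = P_cr/n = 119100/4.6 = 25880 N.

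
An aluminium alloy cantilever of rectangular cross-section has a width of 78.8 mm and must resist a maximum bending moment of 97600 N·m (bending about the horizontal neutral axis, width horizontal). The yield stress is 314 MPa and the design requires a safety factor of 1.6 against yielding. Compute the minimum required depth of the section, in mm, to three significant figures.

h = 195 mm

σ_allow = 314/1.6 = 196.2 MPa.
For a rectangular section σ = 6M/(bh²), so h² = 6M/(b σ_allow) = 6×9.7600×10^7/(78.8×196.2) = 37870 mm².
h = 194.6 mm.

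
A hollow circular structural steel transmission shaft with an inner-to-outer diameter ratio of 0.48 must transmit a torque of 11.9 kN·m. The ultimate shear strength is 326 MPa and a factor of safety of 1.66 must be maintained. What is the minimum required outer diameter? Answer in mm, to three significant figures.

τ_allow = 326/1.66 = 196.4 MPa.
For a hollow shaft τ = 16T/[πd_o³(1−k⁴)] with k = 0.48, so 1−k⁴ = 0.9469.
d_o³ = 16T/[π τ_allow (1−k⁴)] = 16×1.1900×10^7/(π×196.4×0.9469) = 325900 mm³.
d_o = 68.82 mm.

d_o = 68.8 mm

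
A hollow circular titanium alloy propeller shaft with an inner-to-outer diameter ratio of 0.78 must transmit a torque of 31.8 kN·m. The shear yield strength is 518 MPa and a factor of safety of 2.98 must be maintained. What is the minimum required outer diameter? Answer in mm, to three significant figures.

d_o = 114 mm

τ_allow = 518/2.98 = 173.8 MPa.
For a hollow shaft τ = 16T/[πd_o³(1−k⁴)] with k = 0.78, so 1−k⁴ = 0.6298.
d_o³ = 16T/[π τ_allow (1−k⁴)] = 16×3.1800×10^7/(π×173.8×0.6298) = 1.479×10^6 mm³.
d_o = 113.9 mm.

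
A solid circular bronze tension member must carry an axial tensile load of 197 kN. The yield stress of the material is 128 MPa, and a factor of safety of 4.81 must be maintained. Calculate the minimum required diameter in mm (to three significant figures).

d = 97.1 mm

Allowable stress σ_allow = 128/4.81 = 26.61 MPa.
Required area A = F/σ_allow = 197000/26.61 = 7403 mm².
A = πd²/4 → d = √(4A/π) = 97.09 mm.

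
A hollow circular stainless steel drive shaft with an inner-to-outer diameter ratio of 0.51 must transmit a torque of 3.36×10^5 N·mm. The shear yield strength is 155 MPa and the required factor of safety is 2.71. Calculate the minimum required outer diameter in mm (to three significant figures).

d_o = 31.8 mm

τ_allow = 155/2.71 = 57.20 MPa.
For a hollow shaft τ = 16T/[πd_o³(1−k⁴)] with k = 0.51, so 1−k⁴ = 0.9323.
d_o³ = 16T/[π τ_allow (1−k⁴)] = 16×336000/(π×57.20×0.9323) = 32090 mm³.
d_o = 31.78 mm.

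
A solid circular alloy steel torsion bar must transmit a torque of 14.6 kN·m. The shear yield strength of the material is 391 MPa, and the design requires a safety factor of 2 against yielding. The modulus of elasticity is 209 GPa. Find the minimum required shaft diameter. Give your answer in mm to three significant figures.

d = 72.5 mm

Allowable shear stress τ_allow = 391/2 = 195.5 MPa.
For a solid shaft τ = 16T/(πd³), so d³ = 16T/(π τ_allow) = 16×1.4600×10^7/(π×195.5) = 380300 mm³.
d = (380300)^(1/3) = 72.45 mm.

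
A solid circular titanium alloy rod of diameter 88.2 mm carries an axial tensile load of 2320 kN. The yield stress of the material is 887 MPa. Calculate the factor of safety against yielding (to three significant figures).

n = 2.34

A = πd²/4 = 6110 mm².
σ = F/A = 2320000/6110 = 379.7 MPa.
n = 887/379.7 = 2.336.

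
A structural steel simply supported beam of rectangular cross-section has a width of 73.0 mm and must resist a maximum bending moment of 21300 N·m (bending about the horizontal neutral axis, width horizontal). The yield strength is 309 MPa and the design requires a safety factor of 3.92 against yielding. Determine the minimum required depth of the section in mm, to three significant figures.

σ_allow = 309/3.92 = 78.83 MPa.
For a rectangular section σ = 6M/(bh²), so h² = 6M/(b σ_allow) = 6×2.1300×10^7/(73.0×78.83) = 22210 mm².
h = 149.0 mm.

h = 149 mm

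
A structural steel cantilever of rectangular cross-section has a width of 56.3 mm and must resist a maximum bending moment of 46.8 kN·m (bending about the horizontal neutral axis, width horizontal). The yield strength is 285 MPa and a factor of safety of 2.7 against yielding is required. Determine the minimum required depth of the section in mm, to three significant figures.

h = 217 mm

σ_allow = 285/2.7 = 105.6 MPa.
For a rectangular section σ = 6M/(bh²), so h² = 6M/(b σ_allow) = 6×4.6800×10^7/(56.3×105.6) = 47250 mm².
h = 217.4 mm.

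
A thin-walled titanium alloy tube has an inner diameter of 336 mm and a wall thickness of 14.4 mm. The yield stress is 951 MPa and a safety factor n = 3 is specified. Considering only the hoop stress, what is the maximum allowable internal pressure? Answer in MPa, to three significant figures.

σ_allow = 951/3 = 317.0 MPa.
σ_h = pD/(2t) → p_allow = 2σ_allow t/D = 2×317.0×14.4/336 = 27.17 MPa.

p_allow = 27.2 MPa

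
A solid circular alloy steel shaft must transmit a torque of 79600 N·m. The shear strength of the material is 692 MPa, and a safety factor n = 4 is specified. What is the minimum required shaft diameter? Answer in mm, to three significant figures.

Allowable shear stress τ_allow = 692/4 = 173.0 MPa.
For a solid shaft τ = 16T/(πd³), so d³ = 16T/(π τ_allow) = 16×7.9600×10^7/(π×173.0) = 2.343×10^6 mm³.
d = (2.343×10^6)^(1/3) = 132.8 mm.

d = 133 mm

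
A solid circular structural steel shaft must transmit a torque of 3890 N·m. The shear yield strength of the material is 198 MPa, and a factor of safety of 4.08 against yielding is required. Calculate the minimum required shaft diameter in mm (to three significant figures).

Allowable shear stress τ_allow = 198/4.08 = 48.53 MPa.
For a solid shaft τ = 16T/(πd³), so d³ = 16T/(π τ_allow) = 16×3890000/(π×48.53) = 408200 mm³.
d = (408200)^(1/3) = 74.18 mm.

d = 74.2 mm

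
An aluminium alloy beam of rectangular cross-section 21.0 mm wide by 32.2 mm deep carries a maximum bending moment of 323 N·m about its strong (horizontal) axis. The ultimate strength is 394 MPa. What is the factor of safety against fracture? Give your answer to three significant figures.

n = 4.43

Section modulus S = bh²/6 = 21.0×32.2²/6 = 3629 mm³.
σ = M/S = 323000/3629 = 89.01 MPa.
n = 394/89.01 = 4.427.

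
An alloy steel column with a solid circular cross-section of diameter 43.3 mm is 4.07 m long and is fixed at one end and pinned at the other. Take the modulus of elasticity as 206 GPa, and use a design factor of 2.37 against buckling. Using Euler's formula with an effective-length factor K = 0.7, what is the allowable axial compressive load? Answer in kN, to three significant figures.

P_allow = 18.2 kN

I = πd⁴/64 = π×43.3⁴/64 = 172600 mm⁴.
Effective length L_e = KL = 0.7×4.07 m = 2849 mm.
Euler critical load P_cr = π²EI/L_e² = π²×206000×172600/2849² = 43220 N.
P_allow = P_cr/n = 43220/2.37 = 18240 N.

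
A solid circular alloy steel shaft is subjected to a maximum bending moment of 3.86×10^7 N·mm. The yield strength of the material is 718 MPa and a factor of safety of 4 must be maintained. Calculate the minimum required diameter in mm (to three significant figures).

σ_allow = 718/4 = 179.5 MPa.
For a solid circular section σ = 32M/(πd³), so d³ = 32M/(π σ_allow) = 32×3.8600×10^7/(π×179.5) = 2.190×10^6 mm³.
d = 129.9 mm.

d = 130 mm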